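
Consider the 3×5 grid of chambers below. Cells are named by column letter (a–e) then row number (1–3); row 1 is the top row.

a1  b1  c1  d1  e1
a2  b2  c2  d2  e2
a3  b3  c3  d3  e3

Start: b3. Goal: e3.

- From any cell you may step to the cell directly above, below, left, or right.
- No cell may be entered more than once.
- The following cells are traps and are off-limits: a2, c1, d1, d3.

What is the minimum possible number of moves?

The Manhattan distance from b3 to e3 is |3−3| + |2−5| = 3, so at least 3 moves are needed.
That bound ignores the blocked cells. Measuring each leg by the fewest moves that actually steer around them (b3→e3: 5) raises the lower bound to 5.
A route of 5 moves exists: b3 → b2 → c2 → d2 → e2 → e3.
Since 5 matches that lower bound, it is optimal.

5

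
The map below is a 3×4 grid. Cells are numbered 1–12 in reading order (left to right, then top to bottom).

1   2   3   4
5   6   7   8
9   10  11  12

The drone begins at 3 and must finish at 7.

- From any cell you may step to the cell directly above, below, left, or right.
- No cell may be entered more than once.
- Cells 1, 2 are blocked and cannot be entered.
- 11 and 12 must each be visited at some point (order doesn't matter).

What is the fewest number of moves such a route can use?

5

Any route passes through 11 and 12 in some order between 3 and 7. Summing Manhattan distances along each leg and taking the cheapest ordering (3 → 12 → 11 → 7) gives a lower bound of 3 + 1 + 1 = 5 moves.
A route of 5 moves achieves this: 3 → 4 → 8 → 12 → 11 → 7.
Since 5 matches the lower bound, it is optimal.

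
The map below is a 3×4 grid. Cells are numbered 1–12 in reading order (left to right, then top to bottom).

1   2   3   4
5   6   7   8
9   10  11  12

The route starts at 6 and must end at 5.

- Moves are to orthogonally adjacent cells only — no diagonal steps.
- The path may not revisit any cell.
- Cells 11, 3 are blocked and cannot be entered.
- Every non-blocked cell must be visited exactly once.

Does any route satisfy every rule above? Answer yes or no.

Cell 4 has only one open neighbour but is neither the start nor the goal, so a Hamiltonian route would have to both enter and leave it through the same neighbour — impossible without revisiting.

no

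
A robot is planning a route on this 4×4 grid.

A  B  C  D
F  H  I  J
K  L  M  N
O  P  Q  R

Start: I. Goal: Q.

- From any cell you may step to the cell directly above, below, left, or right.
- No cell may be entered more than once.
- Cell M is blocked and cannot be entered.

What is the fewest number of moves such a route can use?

The Manhattan distance from I to Q is |2−4| + |3−3| = 2, so at least 2 moves are needed.
That bound ignores the blocked cells. Measuring each leg by the fewest moves that actually steer around them (I→Q: 4) raises the lower bound to 4.
A route of 4 moves exists: I → H → L → P → Q.
Since 4 matches that lower bound, it is optimal.

4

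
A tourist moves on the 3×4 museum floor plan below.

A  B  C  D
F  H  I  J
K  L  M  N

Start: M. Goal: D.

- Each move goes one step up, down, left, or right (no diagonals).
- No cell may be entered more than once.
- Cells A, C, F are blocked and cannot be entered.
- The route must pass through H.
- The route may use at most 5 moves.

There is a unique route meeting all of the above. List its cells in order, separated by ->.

The 5-move cap with required stops at H leaves no slack for detours.
Route from M: left 1 to L, up 1 to H, right 2 to J, up 1 to D — 5 moves in all.
Check: all required cells visited; 5 ≤ 5 moves.

M -> L -> H -> I -> J -> D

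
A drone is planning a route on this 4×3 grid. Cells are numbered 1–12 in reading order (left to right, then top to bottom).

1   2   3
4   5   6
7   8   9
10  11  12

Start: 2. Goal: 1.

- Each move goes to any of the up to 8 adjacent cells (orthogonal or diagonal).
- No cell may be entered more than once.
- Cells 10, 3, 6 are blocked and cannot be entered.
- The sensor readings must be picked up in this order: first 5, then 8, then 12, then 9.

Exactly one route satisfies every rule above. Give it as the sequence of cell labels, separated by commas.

2, 5, 8, 12, 9, 11, 7, 4, 1

The waypoints must appear in the order 5, 8, 12, 9, with no cell reused.
Route from 2: down 2 to 8, down-right 1 to 12, up 1 to 9, down-left 1 to 11, up-left 1 to 7, up 2 to 1 — 8 moves in all.
Check: order respected (5 at step 1, 8 at step 2, 12 at step 3, 9 at step 4).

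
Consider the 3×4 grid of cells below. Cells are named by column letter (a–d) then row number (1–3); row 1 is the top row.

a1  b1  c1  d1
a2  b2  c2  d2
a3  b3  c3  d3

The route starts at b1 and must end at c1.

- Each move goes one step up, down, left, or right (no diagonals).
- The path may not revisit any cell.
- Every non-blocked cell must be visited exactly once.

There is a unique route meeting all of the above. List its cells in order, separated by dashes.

Need to visit all 12 open cells exactly once, starting at b1 and ending at c1.
Route from b1: left to a1, 2× down (reaching a3), right to b3, up to b2, right to c2, down to c3, right to d3, 2× up (reaching d1), left to c1 — 11 moves in all.
Check: all 12 open cells covered.

b1 - a1 - a2 - a3 - b3 - b2 - c2 - c3 - d3 - d2 - d1 - c1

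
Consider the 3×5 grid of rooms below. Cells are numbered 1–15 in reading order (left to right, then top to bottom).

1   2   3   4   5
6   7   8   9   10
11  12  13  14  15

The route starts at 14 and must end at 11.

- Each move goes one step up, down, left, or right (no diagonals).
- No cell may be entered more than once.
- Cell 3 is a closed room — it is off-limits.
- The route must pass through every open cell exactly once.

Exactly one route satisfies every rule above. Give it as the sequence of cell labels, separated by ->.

14 -> 15 -> 10 -> 5 -> 4 -> 9 -> 8 -> 13 -> 12 -> 7 -> 2 -> 1 -> 6 -> 11

Need to visit all 14 open cells exactly once, starting at 14 and ending at 11.
Cell 15 has only two open neighbours (10 and 14), so the path must pass straight through it: one of those is the cell it's entered from and the other is where it exits.
Route from 14: right to 15, 2× up (reaching 5), left to 4, down to 9, left to 8, down to 13, left to 12, 2× up (reaching 2), left to 1, 2× down (reaching 11) — 13 moves in all.
Check: all 14 open cells covered.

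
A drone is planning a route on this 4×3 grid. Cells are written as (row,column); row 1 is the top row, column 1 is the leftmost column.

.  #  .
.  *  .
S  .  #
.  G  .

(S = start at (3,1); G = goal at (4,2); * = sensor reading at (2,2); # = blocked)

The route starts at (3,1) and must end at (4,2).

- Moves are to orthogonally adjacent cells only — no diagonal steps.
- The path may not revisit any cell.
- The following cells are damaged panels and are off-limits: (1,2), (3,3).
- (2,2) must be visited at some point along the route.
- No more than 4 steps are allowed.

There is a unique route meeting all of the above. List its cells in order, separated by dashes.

The budget equals the shortest possible length, so every move has to be on a shortest route through the required cells.
Route from (3,1): up 1 to (2,1), right 1 to (2,2), down 2 to (4,2) — 4 moves in all.
Check: all required cells visited; 4 ≤ 4 moves.

(3,1) - (2,1) - (2,2) - (3,2) - (4,2)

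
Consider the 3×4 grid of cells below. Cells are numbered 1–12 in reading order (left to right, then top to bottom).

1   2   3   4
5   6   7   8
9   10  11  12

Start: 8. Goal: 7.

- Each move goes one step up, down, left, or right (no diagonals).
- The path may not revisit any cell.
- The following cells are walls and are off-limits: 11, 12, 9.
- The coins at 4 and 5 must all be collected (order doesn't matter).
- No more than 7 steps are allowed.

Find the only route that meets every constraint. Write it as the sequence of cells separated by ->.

8 -> 4 -> 3 -> 2 -> 1 -> 5 -> 6 -> 7

The 7-move cap with required stops at 4, 5 leaves no slack for detours.
Route from 8: up 1 to 4, left 3 to 1, down 1 to 5, right 2 to 7 — 7 moves in all.
Check: all required cells visited; 7 ≤ 7 moves.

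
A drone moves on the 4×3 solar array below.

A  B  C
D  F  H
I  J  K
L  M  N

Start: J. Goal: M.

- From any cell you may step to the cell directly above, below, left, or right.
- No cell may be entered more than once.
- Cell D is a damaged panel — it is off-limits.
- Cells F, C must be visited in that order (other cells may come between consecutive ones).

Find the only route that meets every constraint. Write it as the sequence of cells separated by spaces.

J F B C H K N M

The waypoints must appear in the order F, C, with no cell reused.
Route from J: up 2 to B, right 1 to C, down 3 to N, left 1 to M — 7 moves in all.
Check: order respected (F at step 1, C at step 3).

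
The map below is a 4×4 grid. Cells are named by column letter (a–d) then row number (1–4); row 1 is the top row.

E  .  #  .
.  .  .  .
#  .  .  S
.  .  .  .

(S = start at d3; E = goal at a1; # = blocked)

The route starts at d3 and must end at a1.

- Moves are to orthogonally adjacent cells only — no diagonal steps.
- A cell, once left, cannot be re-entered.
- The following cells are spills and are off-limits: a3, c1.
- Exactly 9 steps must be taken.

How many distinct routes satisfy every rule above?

Need simple routes of exactly 9 moves from d3 to a1 (Manhattan distance 5, so 2 moves are spent on a detour and 2 undoing it).
Enumerating: d3 d2 c2 c3 c4 b4 b3 b2 b1 a1 | d3 d2 c2 c3 c4 b4 b3 b2 a2 a1 | d3 d4 c4 b4 b3 c3 c2 b2 b1 a1 | d3 d4 c4 b4 b3 c3 c2 b2 a2 a1.
That gives 4 routes.

4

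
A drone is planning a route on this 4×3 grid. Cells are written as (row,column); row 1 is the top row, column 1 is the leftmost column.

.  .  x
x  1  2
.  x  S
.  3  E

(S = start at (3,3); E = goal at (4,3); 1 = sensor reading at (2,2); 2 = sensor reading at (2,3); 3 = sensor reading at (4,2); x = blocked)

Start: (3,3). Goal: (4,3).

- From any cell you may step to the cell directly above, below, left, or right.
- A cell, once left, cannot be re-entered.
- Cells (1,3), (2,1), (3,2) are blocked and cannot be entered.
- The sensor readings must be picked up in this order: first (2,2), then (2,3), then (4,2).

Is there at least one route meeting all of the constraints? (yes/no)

Every way from (2,2) onward to (4,3) runs back through (3,3), which the route has already used — so it cannot be completed without a revisit.

no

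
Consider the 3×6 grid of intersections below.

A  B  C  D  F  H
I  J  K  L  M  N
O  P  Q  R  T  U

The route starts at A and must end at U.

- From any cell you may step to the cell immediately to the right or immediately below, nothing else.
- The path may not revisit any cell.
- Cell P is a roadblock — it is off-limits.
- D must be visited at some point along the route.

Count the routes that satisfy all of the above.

6

A right/down-only route from A to U makes exactly 2 down-moves and 5 right-moves in some order.
With no other constraints that would be C(7,2) = 21 routes.
Split at D and multiply the segment counts (each segment already excludes blocked cells): A→D: 1; D→U: 6; product = 6.
That gives 6 routes.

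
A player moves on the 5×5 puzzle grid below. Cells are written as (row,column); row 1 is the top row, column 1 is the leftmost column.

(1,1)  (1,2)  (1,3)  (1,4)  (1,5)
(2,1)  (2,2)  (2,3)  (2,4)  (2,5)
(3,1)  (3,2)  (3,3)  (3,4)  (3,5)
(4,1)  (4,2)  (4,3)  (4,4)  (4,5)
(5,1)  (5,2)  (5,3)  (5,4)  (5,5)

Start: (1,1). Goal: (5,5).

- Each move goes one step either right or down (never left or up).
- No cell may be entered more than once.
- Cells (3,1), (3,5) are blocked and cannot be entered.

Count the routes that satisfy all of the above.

A right/down-only route from (1,1) to (5,5) makes exactly 4 down-moves and 4 right-moves in some order.
With no other constraints that would be C(8,4) = 70 routes.
Subtract routes through each blocked cell (inclusion–exclusion for overlaps): − through (3,1): 15 − through (3,5): 15 + through (3,1)&(3,5): 1 → 41.
That gives 41 routes.

41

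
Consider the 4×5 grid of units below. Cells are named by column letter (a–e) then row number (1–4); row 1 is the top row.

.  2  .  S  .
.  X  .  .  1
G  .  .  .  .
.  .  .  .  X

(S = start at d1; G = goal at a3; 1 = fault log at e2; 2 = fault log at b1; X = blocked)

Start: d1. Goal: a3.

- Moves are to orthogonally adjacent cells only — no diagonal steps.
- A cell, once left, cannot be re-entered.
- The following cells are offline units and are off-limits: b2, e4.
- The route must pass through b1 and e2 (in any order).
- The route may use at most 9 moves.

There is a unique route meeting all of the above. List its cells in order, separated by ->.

The budget equals the shortest possible length, so every move has to be on a shortest route through the required cells.
Route from d1: right 1 to e1, down 1 to e2, left 2 to c2, up 1 to c1, left 2 to a1, down 2 to a3 — 9 moves in all.
Check: all required cells visited; 9 ≤ 9 moves.

d1 -> e1 -> e2 -> d2 -> c2 -> c1 -> b1 -> a1 -> a2 -> a3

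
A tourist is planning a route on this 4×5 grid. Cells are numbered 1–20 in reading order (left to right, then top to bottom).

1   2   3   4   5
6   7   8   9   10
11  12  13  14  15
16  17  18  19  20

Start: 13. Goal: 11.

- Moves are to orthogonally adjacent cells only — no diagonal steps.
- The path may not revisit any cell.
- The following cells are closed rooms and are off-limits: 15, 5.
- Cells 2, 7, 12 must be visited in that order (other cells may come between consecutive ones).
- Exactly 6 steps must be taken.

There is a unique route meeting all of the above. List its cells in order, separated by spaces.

13 8 3 2 7 12 11

The waypoints must appear in the order 2, 7, 12, with no cell reused.
Route from 13: 2× up (reaching 3), left to 2, 2× down (reaching 12), left to 11 — 6 moves in all.
Check: order respected (2 at step 3, 7 at step 4, 12 at step 5); 6 moves as required.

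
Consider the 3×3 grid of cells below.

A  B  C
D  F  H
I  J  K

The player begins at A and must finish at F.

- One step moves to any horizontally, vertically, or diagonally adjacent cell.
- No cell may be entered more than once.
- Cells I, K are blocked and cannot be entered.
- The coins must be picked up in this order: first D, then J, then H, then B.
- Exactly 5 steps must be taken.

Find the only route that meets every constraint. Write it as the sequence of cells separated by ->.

The waypoints must appear in the order D, J, H, B, with no cell reused.
Route from A: down to D, down-right to J, up-right to H, up-left to B, down to F — 5 moves in all.
Check: order respected (D at step 1, J at step 2, H at step 3, B at step 4); 5 moves as required.

A -> D -> J -> H -> B -> F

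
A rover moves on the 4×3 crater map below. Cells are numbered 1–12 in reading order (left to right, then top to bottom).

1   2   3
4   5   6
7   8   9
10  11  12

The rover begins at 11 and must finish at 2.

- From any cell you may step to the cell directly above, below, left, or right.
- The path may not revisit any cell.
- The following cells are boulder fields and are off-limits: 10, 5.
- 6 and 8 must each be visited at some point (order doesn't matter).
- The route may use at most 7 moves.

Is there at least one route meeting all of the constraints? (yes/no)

One route that works: 11 → 8 → 9 → 6 → 3 → 2.

yes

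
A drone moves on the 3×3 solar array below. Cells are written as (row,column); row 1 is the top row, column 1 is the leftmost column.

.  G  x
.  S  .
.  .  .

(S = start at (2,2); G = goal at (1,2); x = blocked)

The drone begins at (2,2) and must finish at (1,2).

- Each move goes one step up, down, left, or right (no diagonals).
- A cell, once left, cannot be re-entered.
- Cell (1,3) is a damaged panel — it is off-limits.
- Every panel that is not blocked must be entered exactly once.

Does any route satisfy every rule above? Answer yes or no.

One route that works: (2,2) → (2,3) → (3,3) → (3,2) → (3,1) → (2,1) → (1,1) → (1,2).

yes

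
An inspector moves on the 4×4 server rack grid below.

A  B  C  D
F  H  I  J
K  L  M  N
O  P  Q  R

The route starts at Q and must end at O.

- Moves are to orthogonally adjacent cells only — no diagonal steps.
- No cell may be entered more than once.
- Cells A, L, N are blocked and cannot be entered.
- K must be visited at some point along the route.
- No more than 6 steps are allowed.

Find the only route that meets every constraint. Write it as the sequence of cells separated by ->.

Q -> M -> I -> H -> F -> K -> O

The budget equals the shortest possible length, so every move has to be on a shortest route through the required cells.
Route from Q: up 2 to I, left 2 to F, down 2 to O — 6 moves in all.
Check: all required cells visited; 6 ≤ 6 moves.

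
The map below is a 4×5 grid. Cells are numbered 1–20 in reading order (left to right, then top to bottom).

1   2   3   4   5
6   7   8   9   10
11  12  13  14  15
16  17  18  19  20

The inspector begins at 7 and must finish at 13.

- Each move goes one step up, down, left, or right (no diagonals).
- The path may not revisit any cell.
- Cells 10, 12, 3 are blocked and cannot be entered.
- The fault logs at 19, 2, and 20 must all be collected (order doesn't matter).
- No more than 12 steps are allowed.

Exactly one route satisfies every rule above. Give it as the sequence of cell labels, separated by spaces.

The 12-move cap with required stops at 19, 2, 20 leaves no slack for detours.
Route from 7: up to 2, left to 1, 3× down (reaching 16), 4× right (reaching 20), up to 15, 2× left (reaching 13) — 12 moves in all.
Check: all required cells visited; 12 ≤ 12 moves.

7 2 1 6 11 16 17 18 19 20 15 14 13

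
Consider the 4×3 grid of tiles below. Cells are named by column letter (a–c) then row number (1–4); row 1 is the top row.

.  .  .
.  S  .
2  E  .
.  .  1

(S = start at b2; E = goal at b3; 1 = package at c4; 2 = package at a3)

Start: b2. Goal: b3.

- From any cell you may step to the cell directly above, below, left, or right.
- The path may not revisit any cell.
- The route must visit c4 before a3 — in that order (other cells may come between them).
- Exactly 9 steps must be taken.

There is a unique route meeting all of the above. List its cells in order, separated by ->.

b2 -> b1 -> c1 -> c2 -> c3 -> c4 -> b4 -> a4 -> a3 -> b3

The waypoints must appear in the order c4, a3, with no cell reused.
Route from b2: up 1 to b1, right 1 to c1, down 3 to c4, left 2 to a4, up 1 to a3, right 1 to b3 — 9 moves in all.
Check: order respected (1 at step 5, 2 at step 8); 9 moves as required.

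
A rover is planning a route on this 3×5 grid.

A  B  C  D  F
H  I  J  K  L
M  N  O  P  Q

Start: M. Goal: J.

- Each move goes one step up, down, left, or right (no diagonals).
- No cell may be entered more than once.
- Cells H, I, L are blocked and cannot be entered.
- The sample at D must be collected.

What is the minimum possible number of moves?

Any route passes through D somewhere between M and J. Summing Manhattan distances along the two legs (M → D → J) gives a lower bound of 5 + 2 = 7 moves.
A route of 7 moves achieves this: M → N → O → P → K → D → C → J.
Since 7 matches the lower bound, it is optimal.

7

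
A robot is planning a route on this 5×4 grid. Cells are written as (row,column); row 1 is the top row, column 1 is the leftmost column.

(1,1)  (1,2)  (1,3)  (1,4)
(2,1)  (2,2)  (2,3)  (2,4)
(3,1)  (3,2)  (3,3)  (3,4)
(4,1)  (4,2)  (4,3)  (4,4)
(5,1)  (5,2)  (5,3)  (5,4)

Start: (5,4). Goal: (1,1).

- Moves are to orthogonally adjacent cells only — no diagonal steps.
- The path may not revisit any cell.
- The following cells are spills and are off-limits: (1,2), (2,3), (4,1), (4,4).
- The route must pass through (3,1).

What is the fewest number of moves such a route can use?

7

Any route passes through (3,1) somewhere between (5,4) and (1,1). Summing Manhattan distances along the two legs ((5,4) → (3,1) → (1,1)) gives a lower bound of 5 + 2 = 7 moves.
A route of 7 moves achieves this: (5,4) → (5,3) → (4,3) → (3,3) → (3,2) → (3,1) → (2,1) → (1,1).
Since 7 matches the lower bound, it is optimal.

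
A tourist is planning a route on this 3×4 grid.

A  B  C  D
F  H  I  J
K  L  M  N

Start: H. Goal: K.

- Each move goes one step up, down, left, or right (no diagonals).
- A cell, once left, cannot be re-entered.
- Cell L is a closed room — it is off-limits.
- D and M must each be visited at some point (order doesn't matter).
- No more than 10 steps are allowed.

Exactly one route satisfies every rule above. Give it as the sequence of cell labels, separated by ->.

H -> I -> M -> N -> J -> D -> C -> B -> A -> F -> K

Any route must reach D and M and still end at K within 10 moves, so the order of the required stops is forced.
Route from H: right to I, down to M, right to N, 2× up (reaching D), 3× left (reaching A), 2× down (reaching K) — 10 moves in all.
Check: all required cells visited; 10 ≤ 10 moves.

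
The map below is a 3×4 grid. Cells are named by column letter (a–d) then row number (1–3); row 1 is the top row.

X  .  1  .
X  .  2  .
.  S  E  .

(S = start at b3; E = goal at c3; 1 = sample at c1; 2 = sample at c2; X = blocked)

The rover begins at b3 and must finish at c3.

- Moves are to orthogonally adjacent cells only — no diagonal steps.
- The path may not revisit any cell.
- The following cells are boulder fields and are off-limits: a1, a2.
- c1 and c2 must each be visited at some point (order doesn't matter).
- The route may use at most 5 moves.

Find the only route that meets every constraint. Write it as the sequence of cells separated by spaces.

b3 b2 b1 c1 c2 c3

The 5-move cap with required stops at c1, c2 leaves no slack for detours.
Route from b3: 2× up (reaching b1), right to c1, 2× down (reaching c3) — 5 moves in all.
Check: all required cells visited; 5 ≤ 5 moves.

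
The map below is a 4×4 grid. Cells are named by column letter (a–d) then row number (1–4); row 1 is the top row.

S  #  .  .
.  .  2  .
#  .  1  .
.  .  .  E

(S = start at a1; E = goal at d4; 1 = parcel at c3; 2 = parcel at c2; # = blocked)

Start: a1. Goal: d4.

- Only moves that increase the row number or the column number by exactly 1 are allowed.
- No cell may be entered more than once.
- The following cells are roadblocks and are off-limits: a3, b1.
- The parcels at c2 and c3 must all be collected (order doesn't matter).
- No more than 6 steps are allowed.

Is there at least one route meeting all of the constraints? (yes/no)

yes

One route that works: a1 → a2 → b2 → c2 → c3 → c4 → d4.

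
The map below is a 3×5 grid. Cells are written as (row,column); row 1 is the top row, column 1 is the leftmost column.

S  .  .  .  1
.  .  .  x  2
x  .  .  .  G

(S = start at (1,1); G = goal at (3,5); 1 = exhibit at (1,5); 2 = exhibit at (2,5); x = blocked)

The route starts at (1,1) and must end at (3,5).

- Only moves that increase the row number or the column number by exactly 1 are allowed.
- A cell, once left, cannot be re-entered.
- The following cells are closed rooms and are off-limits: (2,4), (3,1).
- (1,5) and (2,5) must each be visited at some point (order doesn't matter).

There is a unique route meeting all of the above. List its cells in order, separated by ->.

Moves only go right or down, so the column and row indices never decrease.
Route from (1,1): 4× right (reaching (1,5)), 2× down (reaching (3,5)) — 6 moves in all.
Check: all required cells visited.

(1,1) -> (1,2) -> (1,3) -> (1,4) -> (1,5) -> (2,5) -> (3,5)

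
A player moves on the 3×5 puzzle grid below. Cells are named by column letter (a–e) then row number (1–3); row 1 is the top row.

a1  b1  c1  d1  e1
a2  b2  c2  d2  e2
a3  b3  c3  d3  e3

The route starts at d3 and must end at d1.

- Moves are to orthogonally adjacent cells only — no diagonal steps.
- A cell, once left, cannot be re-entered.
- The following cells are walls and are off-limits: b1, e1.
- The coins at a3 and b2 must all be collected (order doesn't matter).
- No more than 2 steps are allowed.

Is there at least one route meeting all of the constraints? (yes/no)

Even ignoring the no-revisit rule, getting from d3 to d1, taking the cheapest ordering d3 → a3 → b2 → d1 needs at least 3 + 2 + 3 = 8 moves (Manhattan distance per leg), which exceeds the 2-move limit.

no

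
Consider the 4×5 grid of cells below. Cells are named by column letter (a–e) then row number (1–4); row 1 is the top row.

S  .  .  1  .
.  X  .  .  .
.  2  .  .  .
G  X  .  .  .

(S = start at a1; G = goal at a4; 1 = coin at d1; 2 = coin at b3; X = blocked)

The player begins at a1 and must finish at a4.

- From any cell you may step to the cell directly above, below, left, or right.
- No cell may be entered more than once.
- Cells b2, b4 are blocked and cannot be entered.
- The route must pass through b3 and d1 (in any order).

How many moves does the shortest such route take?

Any route passes through b3 and d1 in some order between a1 and a4. Summing Manhattan distances along each leg and taking the cheapest ordering (a1 → d1 → b3 → a4) gives a lower bound of 3 + 4 + 2 = 9 moves.
A route of 9 moves achieves this: a1 → b1 → c1 → d1 → d2 → d3 → c3 → b3 → a3 → a4.
Since 9 matches the lower bound, it is optimal.

9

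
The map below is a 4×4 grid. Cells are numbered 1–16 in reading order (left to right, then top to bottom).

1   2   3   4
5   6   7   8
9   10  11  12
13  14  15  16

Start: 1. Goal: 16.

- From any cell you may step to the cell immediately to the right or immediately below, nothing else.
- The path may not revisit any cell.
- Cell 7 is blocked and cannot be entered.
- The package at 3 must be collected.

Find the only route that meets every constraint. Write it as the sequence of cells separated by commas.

1, 2, 3, 4, 8, 12, 16

Moves only go right or down, so the column and row indices never decrease.
Route from 1: 3× right (reaching 4), 3× down (reaching 16) — 6 moves in all.
Check: all required cells visited.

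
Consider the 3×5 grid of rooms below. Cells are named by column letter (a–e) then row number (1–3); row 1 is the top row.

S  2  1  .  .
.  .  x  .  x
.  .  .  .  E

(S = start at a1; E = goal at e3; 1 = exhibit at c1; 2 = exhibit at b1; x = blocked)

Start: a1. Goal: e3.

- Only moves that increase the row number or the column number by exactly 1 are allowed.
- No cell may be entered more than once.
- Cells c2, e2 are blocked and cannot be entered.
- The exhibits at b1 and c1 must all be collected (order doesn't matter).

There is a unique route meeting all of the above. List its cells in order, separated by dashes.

Moves only go right or down, so the column and row indices never decrease.
Route from a1: right 3 to d1, down 2 to d3, right 1 to e3 — 6 moves in all.
Check: all required cells visited.

a1 - b1 - c1 - d1 - d2 - d3 - e3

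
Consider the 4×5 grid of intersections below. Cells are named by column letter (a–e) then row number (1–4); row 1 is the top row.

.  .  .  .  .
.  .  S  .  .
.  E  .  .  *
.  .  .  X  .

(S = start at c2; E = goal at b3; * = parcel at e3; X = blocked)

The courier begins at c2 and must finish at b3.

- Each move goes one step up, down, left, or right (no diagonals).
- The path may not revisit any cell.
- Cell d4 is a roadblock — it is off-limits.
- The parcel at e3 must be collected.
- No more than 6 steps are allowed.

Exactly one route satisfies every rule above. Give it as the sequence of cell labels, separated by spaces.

The budget equals the shortest possible length, so every move has to be on a shortest route through the required cells.
Route from c2: 2× right (reaching e2), down to e3, 3× left (reaching b3) — 6 moves in all.
Check: all required cells visited; 6 ≤ 6 moves.

c2 d2 e2 e3 d3 c3 b3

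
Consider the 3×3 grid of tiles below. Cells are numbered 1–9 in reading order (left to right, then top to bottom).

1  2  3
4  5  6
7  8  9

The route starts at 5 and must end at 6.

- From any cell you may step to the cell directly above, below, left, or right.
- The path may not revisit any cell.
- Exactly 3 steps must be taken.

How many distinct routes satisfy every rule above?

Need simple routes of exactly 3 moves from 5 to 6 (Manhattan distance 1, so 1 moves are spent on a detour and 1 undoing it).
Enumerating: 5 2 3 6 | 5 8 9 6.
That gives 2 routes.

2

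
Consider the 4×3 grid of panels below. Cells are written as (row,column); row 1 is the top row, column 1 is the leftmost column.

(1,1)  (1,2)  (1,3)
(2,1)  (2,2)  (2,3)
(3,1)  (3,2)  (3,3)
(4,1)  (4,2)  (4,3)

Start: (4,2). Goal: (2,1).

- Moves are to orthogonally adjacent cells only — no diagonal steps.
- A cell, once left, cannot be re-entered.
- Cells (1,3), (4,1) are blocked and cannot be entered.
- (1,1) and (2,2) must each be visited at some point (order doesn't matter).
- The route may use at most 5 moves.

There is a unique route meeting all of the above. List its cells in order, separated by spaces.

(4,2) (3,2) (2,2) (1,2) (1,1) (2,1)

Any route must reach (1,1) and (2,2) and still end at (2,1) within 5 moves, so the order of the required stops is forced.
Route from (4,2): 3× up (reaching (1,2)), left to (1,1), down to (2,1) — 5 moves in all.
Check: all required cells visited; 5 ≤ 5 moves.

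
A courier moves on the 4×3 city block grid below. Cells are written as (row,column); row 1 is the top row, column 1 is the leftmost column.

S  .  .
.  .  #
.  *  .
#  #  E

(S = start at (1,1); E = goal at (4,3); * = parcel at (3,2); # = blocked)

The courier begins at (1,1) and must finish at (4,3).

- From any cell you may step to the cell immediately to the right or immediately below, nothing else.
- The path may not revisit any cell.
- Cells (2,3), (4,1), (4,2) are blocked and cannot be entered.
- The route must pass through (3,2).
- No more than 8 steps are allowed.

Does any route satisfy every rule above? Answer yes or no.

One route that works: (1,1) → (2,1) → (3,1) → (3,2) → (3,3) → (4,3).

yes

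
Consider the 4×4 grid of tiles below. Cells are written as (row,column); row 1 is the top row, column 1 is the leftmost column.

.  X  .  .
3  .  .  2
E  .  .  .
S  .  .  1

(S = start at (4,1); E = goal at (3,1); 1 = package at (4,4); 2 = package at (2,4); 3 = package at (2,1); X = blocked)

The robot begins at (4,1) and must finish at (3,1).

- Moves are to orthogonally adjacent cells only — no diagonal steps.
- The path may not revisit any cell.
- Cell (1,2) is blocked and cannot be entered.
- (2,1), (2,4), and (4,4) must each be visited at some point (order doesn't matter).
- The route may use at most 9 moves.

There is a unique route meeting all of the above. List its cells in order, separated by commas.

(4,1), (4,2), (4,3), (4,4), (3,4), (2,4), (2,3), (2,2), (2,1), (3,1)

The 9-move cap with required stops at (2,1), (2,4), (4,4) leaves no slack for detours.
Route from (4,1): 3× right (reaching (4,4)), 2× up (reaching (2,4)), 3× left (reaching (2,1)), down to (3,1) — 9 moves in all.
Check: all required cells visited; 9 ≤ 9 moves.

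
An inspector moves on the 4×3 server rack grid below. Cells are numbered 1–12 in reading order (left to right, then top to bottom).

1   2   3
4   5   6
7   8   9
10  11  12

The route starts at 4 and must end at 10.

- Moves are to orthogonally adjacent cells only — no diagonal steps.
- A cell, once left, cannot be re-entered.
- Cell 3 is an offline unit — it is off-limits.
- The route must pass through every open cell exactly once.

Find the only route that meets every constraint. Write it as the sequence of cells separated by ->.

4 -> 1 -> 2 -> 5 -> 6 -> 9 -> 12 -> 11 -> 8 -> 7 -> 10

Need to visit all 11 open cells exactly once, starting at 4 and ending at 10.
Cell 6 has only two open neighbours (9 and 5), so the path must pass straight through it: one of those is the cell it's entered from and the other is where it exits.
Route from 4: up 1 to 1, right 1 to 2, down 1 to 5, right 1 to 6, down 2 to 12, left 1 to 11, up 1 to 8, left 1 to 7, down 1 to 10 — 10 moves in all.
Check: all 11 open cells covered.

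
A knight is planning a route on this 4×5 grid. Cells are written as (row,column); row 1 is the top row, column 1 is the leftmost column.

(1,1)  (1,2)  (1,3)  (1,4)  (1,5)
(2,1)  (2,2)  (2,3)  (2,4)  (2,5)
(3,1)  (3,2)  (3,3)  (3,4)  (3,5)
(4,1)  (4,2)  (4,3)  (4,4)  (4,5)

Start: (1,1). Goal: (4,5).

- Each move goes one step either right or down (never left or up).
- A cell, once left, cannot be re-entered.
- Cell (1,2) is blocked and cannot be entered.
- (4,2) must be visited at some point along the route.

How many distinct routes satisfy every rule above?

3

A right/down-only route from (1,1) to (4,5) makes exactly 3 down-moves and 4 right-moves in some order.
With no other constraints that would be C(7,3) = 35 routes.
Split at (4,2) and multiply the segment counts (each segment already excludes blocked cells): (1,1)→(4,2): 3; (4,2)→(4,5): 1; product = 3.
That gives 3 routes.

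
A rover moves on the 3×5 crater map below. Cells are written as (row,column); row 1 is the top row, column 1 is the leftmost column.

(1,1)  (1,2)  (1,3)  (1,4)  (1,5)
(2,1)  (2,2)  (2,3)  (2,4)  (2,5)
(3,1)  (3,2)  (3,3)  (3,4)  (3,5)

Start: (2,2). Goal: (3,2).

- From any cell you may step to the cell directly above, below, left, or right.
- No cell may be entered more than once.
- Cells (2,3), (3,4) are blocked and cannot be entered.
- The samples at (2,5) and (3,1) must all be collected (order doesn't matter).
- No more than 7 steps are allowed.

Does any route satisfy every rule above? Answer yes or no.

Even ignoring the no-revisit rule, getting from (2,2) to (3,2), taking the cheapest ordering (2,2) → (2,5) → (3,1) → (3,2) needs at least 5 + 7 + 1 = 13 moves (fewest moves per leg, detouring around blocked cells), which exceeds the 7-move limit.

no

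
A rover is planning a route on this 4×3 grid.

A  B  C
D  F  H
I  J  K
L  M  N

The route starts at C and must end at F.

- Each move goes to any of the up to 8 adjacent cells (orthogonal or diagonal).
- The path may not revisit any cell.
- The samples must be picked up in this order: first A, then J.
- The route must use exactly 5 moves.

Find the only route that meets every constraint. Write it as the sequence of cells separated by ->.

C -> B -> A -> D -> J -> F

The waypoints must appear in the order A, J, with no cell reused.
Route from C: 2× left (reaching A), down to D, down-right to J, up to F — 5 moves in all.
Check: order respected (A at step 2, J at step 4); 5 moves as required.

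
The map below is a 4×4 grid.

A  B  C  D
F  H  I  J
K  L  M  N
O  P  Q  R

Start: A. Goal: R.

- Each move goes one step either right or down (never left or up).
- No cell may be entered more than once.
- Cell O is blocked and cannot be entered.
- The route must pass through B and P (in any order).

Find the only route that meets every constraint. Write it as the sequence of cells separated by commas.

Moves only go right or down, so the column and row indices never decrease.
Route from A: right 1 to B, down 3 to P, right 2 to R — 6 moves in all.
Check: all required cells visited.

A, B, H, L, P, Q, R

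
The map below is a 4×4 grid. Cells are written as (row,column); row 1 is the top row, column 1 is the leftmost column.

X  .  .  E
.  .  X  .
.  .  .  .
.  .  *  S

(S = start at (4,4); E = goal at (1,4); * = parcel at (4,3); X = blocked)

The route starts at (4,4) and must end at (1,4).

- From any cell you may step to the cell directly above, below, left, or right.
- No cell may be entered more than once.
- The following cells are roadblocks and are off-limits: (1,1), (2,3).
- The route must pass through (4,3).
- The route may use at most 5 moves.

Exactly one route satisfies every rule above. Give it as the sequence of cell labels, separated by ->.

Any route must reach (4,3) and still end at (1,4) within 5 moves, so the order of the required stops is forced.
Route from (4,4): left 1 to (4,3), up 1 to (3,3), right 1 to (3,4), up 2 to (1,4) — 5 moves in all.
Check: all required cells visited; 5 ≤ 5 moves.

(4,4) -> (4,3) -> (3,3) -> (3,4) -> (2,4) -> (1,4)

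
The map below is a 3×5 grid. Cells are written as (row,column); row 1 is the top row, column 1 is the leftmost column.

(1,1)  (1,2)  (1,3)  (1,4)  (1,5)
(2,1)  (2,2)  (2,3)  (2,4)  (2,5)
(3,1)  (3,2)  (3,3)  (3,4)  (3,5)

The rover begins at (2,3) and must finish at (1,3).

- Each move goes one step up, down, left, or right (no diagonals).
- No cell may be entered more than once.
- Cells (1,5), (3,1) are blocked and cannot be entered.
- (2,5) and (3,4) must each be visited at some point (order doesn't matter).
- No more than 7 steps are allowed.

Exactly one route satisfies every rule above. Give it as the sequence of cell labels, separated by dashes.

The budget equals the shortest possible length, so every move has to be on a shortest route through the required cells.
Route from (2,3): down to (3,3), 2× right (reaching (3,5)), up to (2,5), left to (2,4), up to (1,4), left to (1,3) — 7 moves in all.
Check: all required cells visited; 7 ≤ 7 moves.

(2,3) - (3,3) - (3,4) - (3,5) - (2,5) - (2,4) - (1,4) - (1,3)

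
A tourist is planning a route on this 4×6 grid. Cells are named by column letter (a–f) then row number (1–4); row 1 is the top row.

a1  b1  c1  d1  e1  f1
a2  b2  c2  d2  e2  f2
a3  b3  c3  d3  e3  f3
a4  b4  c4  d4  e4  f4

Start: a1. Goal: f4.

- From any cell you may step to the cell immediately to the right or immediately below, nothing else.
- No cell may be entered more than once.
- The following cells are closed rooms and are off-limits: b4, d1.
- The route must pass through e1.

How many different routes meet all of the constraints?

0

A right/down-only route from a1 to f4 makes exactly 3 down-moves and 5 right-moves in some order.
With no other constraints that would be C(8,3) = 56 routes.
Split at e1 and multiply the segment counts (each segment already excludes blocked cells): a1→e1: 0; e1→f4: 4; product = 0.
No route satisfies every constraint, so the count is 0.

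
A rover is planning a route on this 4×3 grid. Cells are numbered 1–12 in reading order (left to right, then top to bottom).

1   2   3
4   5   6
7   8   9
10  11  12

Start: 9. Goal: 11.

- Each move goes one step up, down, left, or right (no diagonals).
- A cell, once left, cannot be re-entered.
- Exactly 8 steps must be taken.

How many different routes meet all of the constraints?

Need simple routes of exactly 8 moves from 9 to 11 (Manhattan distance 2, so 3 moves are spent on a detour and 3 undoing it).
Branch systematically from the start, pruning whenever the remaining move budget drops below the Manhattan distance to 11 or differs from it in parity. Grouping the completions by first move — via 6: 8; via 8: 1 (no valid completion starts via 12) — and summing: 8 + 1 = 9.
That gives 9 routes.

9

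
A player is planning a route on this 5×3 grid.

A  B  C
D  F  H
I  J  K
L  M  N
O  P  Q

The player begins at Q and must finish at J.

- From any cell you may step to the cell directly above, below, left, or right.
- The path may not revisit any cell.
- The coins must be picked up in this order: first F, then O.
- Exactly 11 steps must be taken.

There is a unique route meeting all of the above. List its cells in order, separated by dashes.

Q - N - K - H - F - D - I - L - O - P - M - J

The waypoints must appear in the order F, O, with no cell reused.
Route from Q: 3× up (reaching H), 2× left (reaching D), 3× down (reaching O), right to P, 2× up (reaching J) — 11 moves in all.
Check: order respected (F at step 4, O at step 8); 11 moves as required.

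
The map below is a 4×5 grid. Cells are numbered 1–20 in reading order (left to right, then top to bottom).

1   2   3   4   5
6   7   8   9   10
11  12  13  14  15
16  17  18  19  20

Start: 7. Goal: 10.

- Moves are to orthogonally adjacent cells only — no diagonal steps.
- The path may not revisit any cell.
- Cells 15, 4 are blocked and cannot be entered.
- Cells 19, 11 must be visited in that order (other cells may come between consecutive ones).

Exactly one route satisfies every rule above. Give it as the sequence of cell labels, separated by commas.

7, 12, 13, 14, 19, 18, 17, 16, 11, 6, 1, 2, 3, 8, 9, 10

The waypoints must appear in the order 19, 11, with no cell reused.
Route from 7: down 1 to 12, right 2 to 14, down 1 to 19, left 3 to 16, up 3 to 1, right 2 to 3, down 1 to 8, right 2 to 10 — 15 moves in all.
Check: order respected (19 at step 4, 11 at step 8).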